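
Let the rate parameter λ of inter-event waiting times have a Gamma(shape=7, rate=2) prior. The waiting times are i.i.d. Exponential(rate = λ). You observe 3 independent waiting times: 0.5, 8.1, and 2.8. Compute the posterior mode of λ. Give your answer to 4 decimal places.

λ̂_MAP = 0.6716

The Exponential(rate=λ) likelihood is ∝ λ^n e^(−λΣtᵢ). Here n = 3 and Σtᵢ = 0.5 + 8.1 + 2.8 = 11.4.
Posterior ∝ λ^6e^(−2λ) · λ^3e^(−11.4λ) = λ^9e^(−13.4λ), i.e. Gamma(10, 13.4).
Mode = (a−1)/b = 9/13.4 ≈ 0.6716.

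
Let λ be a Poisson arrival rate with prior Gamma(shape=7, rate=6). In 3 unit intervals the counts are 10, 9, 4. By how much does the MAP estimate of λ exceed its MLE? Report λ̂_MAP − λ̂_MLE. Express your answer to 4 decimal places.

MAP − MLE = -4.4444

Σxᵢ = 23. Posterior is Gamma(30, 9); MAP = (30−1)/9 = 29/9 ≈ 3.22222.
MLE = x̄ = 23/3 ≈ 7.66667.
Difference = 29/9 − 23/3 = -40/9 ≈ -4.4444.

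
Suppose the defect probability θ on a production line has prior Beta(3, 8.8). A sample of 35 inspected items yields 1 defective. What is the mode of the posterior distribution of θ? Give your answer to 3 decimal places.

Prior: Beta(3, 8.8).
Data: 1 success in 35 trials. The binomial likelihood contributes θ(1−θ)^34, so the posterior is Beta(3+1, 8.8+34) = Beta(4, 42.8).
For Beta(a, b) with a, b > 1 the mode is (a−1)/(a+b−2) = 3/44.8 ≈ 0.067.

θ̂_MAP = 0.067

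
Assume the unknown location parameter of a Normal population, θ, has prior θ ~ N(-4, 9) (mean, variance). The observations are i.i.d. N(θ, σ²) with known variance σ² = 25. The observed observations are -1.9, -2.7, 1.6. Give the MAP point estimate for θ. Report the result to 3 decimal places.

θ̂_MAP = -2.442

n = 3; x̄ = ((-1.9) + (-2.7) + 1.6)/3 = -3/3 = -1.
For a Normal prior and Normal likelihood with known variance, the posterior is Normal; its mode equals its mean, the precision-weighted average.
Prior precision 1/σ₀² = 1/9; data precision n/σ² = 3/25 = 0.12.
θ̂ = ((1/9)·(-4) + 0.12·(-1)) / (1/9 + 0.12) = (-127/225)/(52/225) = -127/52 ≈ -2.442.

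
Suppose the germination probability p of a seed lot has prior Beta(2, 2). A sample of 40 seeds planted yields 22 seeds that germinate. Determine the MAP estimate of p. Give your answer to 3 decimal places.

Prior: Beta(2, 2).
Data: 22 successes in 40 trials. The binomial likelihood contributes p^22(1−p)^18, so the posterior is Beta(2+22, 2+18) = Beta(24, 20).
For Beta(a, b) with a, b > 1 the mode is (a−1)/(a+b−2) = 23/42 ≈ 0.548.

p̂_MAP = 0.548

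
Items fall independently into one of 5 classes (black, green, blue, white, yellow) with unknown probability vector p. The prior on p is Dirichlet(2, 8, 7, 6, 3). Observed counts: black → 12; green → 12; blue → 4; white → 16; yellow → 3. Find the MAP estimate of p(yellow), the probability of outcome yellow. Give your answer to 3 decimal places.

The posterior is Dirichlet(αᵢ + nᵢ) = Dirichlet(14, 20, 11, 22, 6).
For a Dirichlet(a₁,…,a_K) with all aᵢ > 1, the mode has j-th component (aⱼ − 1)/(Σaᵢ − K).
Here Σaᵢ = 73 and K = 5, so p(yellow) = (6 − 1)/(73 − 5) = 5/68 ≈ 0.074.

MAP estimate of p(yellow) = 0.074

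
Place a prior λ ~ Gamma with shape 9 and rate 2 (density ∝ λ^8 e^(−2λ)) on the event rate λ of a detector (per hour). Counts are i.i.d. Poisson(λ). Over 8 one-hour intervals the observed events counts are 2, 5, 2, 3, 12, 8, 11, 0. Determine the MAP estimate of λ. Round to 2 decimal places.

λ̂_MAP = 5.10

Σxᵢ = 2+5+2+3+12+8+11+0 = 43, with n = 8.
Posterior ∝ λ^8e^(−2λ) · λ^43e^(−8λ) = λ^51e^(−10λ), i.e. Gamma(shape=52, rate=10).
The mode of a Gamma(a, b) with a ≥ 1 (shape–rate) is (a−1)/b = 51/10 ≈ 5.10.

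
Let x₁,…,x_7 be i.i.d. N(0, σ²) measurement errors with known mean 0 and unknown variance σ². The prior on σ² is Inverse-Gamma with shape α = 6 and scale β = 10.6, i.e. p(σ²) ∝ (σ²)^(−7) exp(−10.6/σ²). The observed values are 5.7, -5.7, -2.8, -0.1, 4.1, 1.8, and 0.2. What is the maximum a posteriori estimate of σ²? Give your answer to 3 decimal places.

Sum of squared deviations about the known mean: SS = (5.7−0)² + (-5.7−0)² + (-2.8−0)² + (-0.1−0)² + (4.1−0)² + (1.8−0)² + (0.2−0)² = 92.92.
The Normal likelihood contributes (σ²)^(−n/2) exp(−SS/(2σ²)), so the posterior is Inverse-Gamma(α + n/2, β + SS/2) = Inverse-Gamma(9.5, 57.06).
The mode of Inverse-Gamma(a, b) is b/(a+1) = 57.06/10.5 ≈ 5.434.

σ̂²_MAP = 5.434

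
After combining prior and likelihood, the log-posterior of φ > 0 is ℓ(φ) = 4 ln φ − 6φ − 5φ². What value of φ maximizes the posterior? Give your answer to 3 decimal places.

φ̂_MAP = 0.400

ℓ'(φ) = 4/φ − 6 − 10φ. Setting this to zero and multiplying by φ: 10φ² + 6φ − 4 = 0.
φ = (−6 + √(6² + 4·10·4)) / (2·10) = (−6 + √196) / 20 = (−6 + 14)/20 = 2/5.
ℓ''(φ) = −4/φ² − 10 < 0, confirming a maximum.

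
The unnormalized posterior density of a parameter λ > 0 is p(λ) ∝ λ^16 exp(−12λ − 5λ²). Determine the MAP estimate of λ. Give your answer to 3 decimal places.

λ̂_MAP = 0.800

ℓ'(λ) = 16/λ − 12 − 10λ. Setting this to zero and multiplying by λ: 10λ² + 12λ − 16 = 0.
λ = (−12 + √(12² + 4·10·16)) / (2·10) = (−12 + √784) / 20 = (−12 + 28)/20 = 4/5.
ℓ''(λ) = −16/λ² − 10 < 0, confirming a maximum.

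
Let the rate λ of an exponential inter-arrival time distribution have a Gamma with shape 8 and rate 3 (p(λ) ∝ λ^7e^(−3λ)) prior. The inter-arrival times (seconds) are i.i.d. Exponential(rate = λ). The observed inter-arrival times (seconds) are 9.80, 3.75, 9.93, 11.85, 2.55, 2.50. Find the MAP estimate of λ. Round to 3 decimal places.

The Exponential(rate=λ) likelihood is ∝ λ^n e^(−λΣtᵢ). Here n = 6 and Σtᵢ = 9.80 + 3.75 + 9.93 + 11.85 + 2.55 + 2.50 = 40.38.
Posterior ∝ λ^7e^(−3λ) · λ^6e^(−40.38λ) = λ^13e^(−43.38λ), i.e. Gamma(14, 43.38).
Mode = (a−1)/b = 13/43.38 ≈ 0.300.

λ̂_MAP = 0.300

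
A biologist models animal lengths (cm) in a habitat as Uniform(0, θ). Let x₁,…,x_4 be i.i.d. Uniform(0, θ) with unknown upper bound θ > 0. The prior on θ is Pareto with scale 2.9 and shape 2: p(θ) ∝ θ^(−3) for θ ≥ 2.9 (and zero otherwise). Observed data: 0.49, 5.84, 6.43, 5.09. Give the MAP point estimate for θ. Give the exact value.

The Uniform(0, θ) likelihood is θ^(−n) for θ ≥ max(xᵢ), zero otherwise. Here max(xᵢ) = 6.43.
Posterior ∝ θ^(−3) · θ^(−4) = θ^(−7) on θ ≥ max(2.9, 6.43) = 6.43.
This density is strictly decreasing in θ, so the posterior mode lies at the lower boundary of the support.

θ̂_MAP = 6.43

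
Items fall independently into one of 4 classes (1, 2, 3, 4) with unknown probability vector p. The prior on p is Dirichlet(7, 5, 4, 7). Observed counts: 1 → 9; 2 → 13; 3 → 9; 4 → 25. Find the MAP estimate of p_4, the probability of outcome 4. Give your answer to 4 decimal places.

MAP estimate: 0.4133

The posterior is Dirichlet(αᵢ + nᵢ) = Dirichlet(16, 18, 13, 32).
For a Dirichlet(a₁,…,a_K) with all aᵢ > 1, the mode has j-th component (aⱼ − 1)/(Σaᵢ − K).
Here Σaᵢ = 79 and K = 4, so p_4 = (32 − 1)/(79 − 4) = 31/75 ≈ 0.4133.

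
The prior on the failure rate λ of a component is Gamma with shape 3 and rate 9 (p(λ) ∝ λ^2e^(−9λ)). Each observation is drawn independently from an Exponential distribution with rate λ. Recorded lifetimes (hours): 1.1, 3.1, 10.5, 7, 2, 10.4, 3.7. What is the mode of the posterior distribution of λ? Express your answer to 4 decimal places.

λ̂_MAP = 0.1923

The Exponential(rate=λ) likelihood is ∝ λ^n e^(−λΣtᵢ). Here n = 7 and Σtᵢ = 1.1 + 3.1 + 10.5 + 7 + 2 + 10.4 + 3.7 = 37.8.
Posterior ∝ λ^2e^(−9λ) · λ^7e^(−37.8λ) = λ^9e^(−46.8λ), i.e. Gamma(10, 46.8).
Mode = (a−1)/b = 9/46.8 ≈ 0.1923.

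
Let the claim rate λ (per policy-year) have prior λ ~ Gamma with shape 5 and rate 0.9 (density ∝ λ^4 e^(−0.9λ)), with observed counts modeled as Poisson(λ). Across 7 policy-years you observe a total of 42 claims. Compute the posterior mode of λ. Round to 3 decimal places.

Σxᵢ = 42, n = 7.
Posterior ∝ λ^4e^(−0.9λ) · λ^42e^(−7λ) = λ^46e^(−7.9λ), i.e. Gamma(shape=47, rate=7.9).
The mode of a Gamma(a, b) with a ≥ 1 (shape–rate) is (a−1)/b = 46/7.9 ≈ 5.823.

λ̂_MAP = 5.823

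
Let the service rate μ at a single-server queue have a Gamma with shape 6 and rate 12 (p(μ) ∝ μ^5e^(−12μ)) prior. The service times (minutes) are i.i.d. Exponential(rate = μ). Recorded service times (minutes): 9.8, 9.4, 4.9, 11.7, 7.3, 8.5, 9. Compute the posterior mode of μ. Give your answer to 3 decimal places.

μ̂_MAP = 0.165

The Exponential(rate=μ) likelihood is ∝ μ^n e^(−μΣtᵢ). Here n = 7 and Σtᵢ = 9.8 + 9.4 + 4.9 + 11.7 + 7.3 + 8.5 + 9 = 60.6.
Posterior ∝ μ^5e^(−12μ) · μ^7e^(−60.6μ) = μ^12e^(−72.6μ), i.e. Gamma(13, 72.6).
Mode = (a−1)/b = 12/72.6 ≈ 0.165.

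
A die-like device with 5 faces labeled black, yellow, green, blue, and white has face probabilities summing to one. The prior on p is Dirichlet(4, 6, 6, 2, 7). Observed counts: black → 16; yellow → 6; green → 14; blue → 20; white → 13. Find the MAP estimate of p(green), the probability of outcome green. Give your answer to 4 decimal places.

MAP estimate of p(green) = 0.2135

The posterior is Dirichlet(αᵢ + nᵢ) = Dirichlet(20, 12, 20, 22, 20).
For a Dirichlet(a₁,…,a_K) with all aᵢ > 1, the mode has j-th component (aⱼ − 1)/(Σaᵢ − K).
Here Σaᵢ = 94 and K = 5, so p(green) = (20 − 1)/(94 − 5) = 19/89 ≈ 0.2135.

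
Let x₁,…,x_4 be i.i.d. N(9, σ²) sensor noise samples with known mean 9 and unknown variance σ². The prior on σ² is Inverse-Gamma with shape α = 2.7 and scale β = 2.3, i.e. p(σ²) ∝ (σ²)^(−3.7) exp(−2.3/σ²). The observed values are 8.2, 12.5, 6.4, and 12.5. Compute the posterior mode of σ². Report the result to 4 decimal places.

σ̂²_MAP = 3.2018

Sum of squared deviations about the known mean: SS = (8.2−9)² + (12.5−9)² + (6.4−9)² + (12.5−9)² = 31.9.
The Normal likelihood contributes (σ²)^(−n/2) exp(−SS/(2σ²)), so the posterior is Inverse-Gamma(α + n/2, β + SS/2) = Inverse-Gamma(4.7, 18.25).
The mode of Inverse-Gamma(a, b) is b/(a+1) = 18.25/5.7 ≈ 3.2018.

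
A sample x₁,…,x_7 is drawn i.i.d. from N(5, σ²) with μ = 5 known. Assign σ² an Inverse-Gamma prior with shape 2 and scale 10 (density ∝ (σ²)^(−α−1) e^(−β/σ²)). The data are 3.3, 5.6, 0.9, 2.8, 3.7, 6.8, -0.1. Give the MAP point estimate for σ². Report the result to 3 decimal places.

σ̂²_MAP = 5.834

Sum of squared deviations about the known mean: SS = (3.3−5)² + (5.6−5)² + (0.9−5)² + (2.8−5)² + (3.7−5)² + (6.8−5)² + (-0.1−5)² = 55.84.
The Normal likelihood contributes (σ²)^(−n/2) exp(−SS/(2σ²)), so the posterior is Inverse-Gamma(α + n/2, β + SS/2) = Inverse-Gamma(5.5, 37.92).
The mode of Inverse-Gamma(a, b) is b/(a+1) = 37.92/6.5 ≈ 5.834.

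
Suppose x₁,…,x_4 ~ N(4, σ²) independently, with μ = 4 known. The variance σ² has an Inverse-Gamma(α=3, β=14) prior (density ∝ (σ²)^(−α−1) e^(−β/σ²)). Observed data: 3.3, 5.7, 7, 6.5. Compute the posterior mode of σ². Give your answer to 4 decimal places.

Sum of squared deviations about the known mean: SS = (3.3−4)² + (5.7−4)² + (7−4)² + (6.5−4)² = 18.63.
The Normal likelihood contributes (σ²)^(−n/2) exp(−SS/(2σ²)), so the posterior is Inverse-Gamma(α + n/2, β + SS/2) = Inverse-Gamma(5, 23.315).
The mode of Inverse-Gamma(a, b) is b/(a+1) = 23.315/6 ≈ 3.8858.

σ̂²_MAP = 3.8858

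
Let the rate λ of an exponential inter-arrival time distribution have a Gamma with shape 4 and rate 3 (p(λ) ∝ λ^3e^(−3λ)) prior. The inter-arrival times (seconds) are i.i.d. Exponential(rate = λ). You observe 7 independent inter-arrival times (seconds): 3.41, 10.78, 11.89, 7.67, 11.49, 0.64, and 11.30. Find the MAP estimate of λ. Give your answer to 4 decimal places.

λ̂_MAP = 0.1662

The Exponential(rate=λ) likelihood is ∝ λ^n e^(−λΣtᵢ). Here n = 7 and Σtᵢ = 3.41 + 10.78 + 11.89 + 7.67 + 11.49 + 0.64 + 11.30 = 57.18.
Posterior ∝ λ^3e^(−3λ) · λ^7e^(−57.18λ) = λ^10e^(−60.18λ), i.e. Gamma(11, 60.18).
Mode = (a−1)/b = 10/60.18 ≈ 0.1662.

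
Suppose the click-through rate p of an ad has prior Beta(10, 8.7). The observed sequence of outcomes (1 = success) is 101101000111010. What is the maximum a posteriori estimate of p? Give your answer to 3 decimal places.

Prior: Beta(10, 8.7).
Data: 8 successes in 15 trials (from the sequence). The binomial likelihood contributes p^8(1−p)^7, so the posterior is Beta(10+8, 8.7+7) = Beta(18, 15.7).
For Beta(a, b) with a, b > 1 the mode is (a−1)/(a+b−2) = 17/31.7 ≈ 0.536.

p̂_MAP = 0.536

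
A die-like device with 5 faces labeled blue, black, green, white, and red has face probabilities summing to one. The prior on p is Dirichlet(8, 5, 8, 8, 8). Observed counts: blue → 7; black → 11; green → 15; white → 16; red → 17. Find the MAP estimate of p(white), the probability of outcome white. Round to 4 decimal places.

The posterior is Dirichlet(αᵢ + nᵢ) = Dirichlet(15, 16, 23, 24, 25).
For a Dirichlet(a₁,…,a_K) with all aᵢ > 1, the mode has j-th component (aⱼ − 1)/(Σaᵢ − K).
Here Σaᵢ = 103 and K = 5, so p(white) = (24 − 1)/(103 − 5) = 23/98 ≈ 0.2347.

MAP estimate of p(white) = 0.2347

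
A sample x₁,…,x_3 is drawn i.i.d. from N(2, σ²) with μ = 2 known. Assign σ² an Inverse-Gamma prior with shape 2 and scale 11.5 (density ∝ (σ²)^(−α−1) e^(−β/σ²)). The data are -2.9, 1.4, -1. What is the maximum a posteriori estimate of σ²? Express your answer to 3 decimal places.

σ̂²_MAP = 6.263

Sum of squared deviations about the known mean: SS = (-2.9−2)² + (1.4−2)² + (-1−2)² = 33.37.
The Normal likelihood contributes (σ²)^(−n/2) exp(−SS/(2σ²)), so the posterior is Inverse-Gamma(α + n/2, β + SS/2) = Inverse-Gamma(3.5, 28.185).
The mode of Inverse-Gamma(a, b) is b/(a+1) = 28.185/4.5 ≈ 6.263.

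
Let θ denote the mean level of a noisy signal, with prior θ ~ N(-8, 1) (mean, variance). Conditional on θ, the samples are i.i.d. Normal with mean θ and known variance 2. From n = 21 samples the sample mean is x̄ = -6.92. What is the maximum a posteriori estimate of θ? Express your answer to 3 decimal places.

θ̂_MAP = -7.014

n = 21, x̄ = -6.92.
For a Normal prior and Normal likelihood with known variance, the posterior is Normal; its mode equals its mean, the precision-weighted average.
Prior precision 1/σ₀² = 1/1 = 1; data precision n/σ² = 21/2 = 10.5.
θ̂ = (1·(-8) + 10.5·(-6.92)) / (1 + 10.5) = (-80.66)/11.5 = -4033/575 ≈ -7.014.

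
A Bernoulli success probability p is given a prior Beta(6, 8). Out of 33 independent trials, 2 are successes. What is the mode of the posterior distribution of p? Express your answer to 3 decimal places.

p̂_MAP = 0.156

Prior: Beta(6, 8).
Data: 2 successes in 33 trials. The binomial likelihood contributes p^2(1−p)^31, so the posterior is Beta(6+2, 8+31) = Beta(8, 39).
For Beta(a, b) with a, b > 1 the mode is (a−1)/(a+b−2) = 7/45 ≈ 0.156.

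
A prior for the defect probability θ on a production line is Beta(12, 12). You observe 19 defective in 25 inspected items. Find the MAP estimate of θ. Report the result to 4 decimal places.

Prior: Beta(12, 12).
Data: 19 successes in 25 trials. The binomial likelihood contributes θ^19(1−θ)^6, so the posterior is Beta(12+19, 12+6) = Beta(31, 18).
For Beta(a, b) with a, b > 1 the mode is (a−1)/(a+b−2) = 30/47 ≈ 0.6383.

θ̂_MAP = 0.6383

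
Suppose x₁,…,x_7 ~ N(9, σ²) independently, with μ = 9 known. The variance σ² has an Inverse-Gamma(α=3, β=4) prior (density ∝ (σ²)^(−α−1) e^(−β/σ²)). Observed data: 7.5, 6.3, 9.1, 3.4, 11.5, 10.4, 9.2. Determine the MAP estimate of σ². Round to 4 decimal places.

Sum of squared deviations about the known mean: SS = (7.5−9)² + (6.3−9)² + (9.1−9)² + (3.4−9)² + (11.5−9)² + (10.4−9)² + (9.2−9)² = 49.16.
The Normal likelihood contributes (σ²)^(−n/2) exp(−SS/(2σ²)), so the posterior is Inverse-Gamma(α + n/2, β + SS/2) = Inverse-Gamma(6.5, 28.58).
The mode of Inverse-Gamma(a, b) is b/(a+1) = 28.58/7.5 ≈ 3.8107.

σ̂²_MAP = 3.8107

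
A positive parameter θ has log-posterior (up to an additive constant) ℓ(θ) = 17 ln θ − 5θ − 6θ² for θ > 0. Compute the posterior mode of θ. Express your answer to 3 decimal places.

ℓ'(θ) = 17/θ − 5 − 12θ. Setting this to zero and multiplying by θ: 12θ² + 5θ − 17 = 0.
θ = (−5 + √(5² + 4·12·17)) / (2·12) = (−5 + √841) / 24 = (−5 + 29)/24 = 1.
ℓ''(θ) = −17/θ² − 12 < 0, confirming a maximum.

θ̂_MAP = 1.000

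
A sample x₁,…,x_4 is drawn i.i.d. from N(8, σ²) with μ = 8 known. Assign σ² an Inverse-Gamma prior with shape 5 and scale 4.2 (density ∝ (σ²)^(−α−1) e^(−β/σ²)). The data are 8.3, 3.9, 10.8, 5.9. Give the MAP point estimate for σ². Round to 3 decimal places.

Sum of squared deviations about the known mean: SS = (8.3−8)² + (3.9−8)² + (10.8−8)² + (5.9−8)² = 29.15.
The Normal likelihood contributes (σ²)^(−n/2) exp(−SS/(2σ²)), so the posterior is Inverse-Gamma(α + n/2, β + SS/2) = Inverse-Gamma(7, 18.775).
The mode of Inverse-Gamma(a, b) is b/(a+1) = 18.775/8 ≈ 2.347.

σ̂²_MAP = 2.347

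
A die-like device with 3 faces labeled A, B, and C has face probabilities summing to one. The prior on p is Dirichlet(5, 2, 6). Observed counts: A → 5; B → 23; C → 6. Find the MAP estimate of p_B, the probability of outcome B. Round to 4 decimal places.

MAP estimate of p_B = 0.5455

The posterior is Dirichlet(αᵢ + nᵢ) = Dirichlet(10, 25, 12).
For a Dirichlet(a₁,…,a_K) with all aᵢ > 1, the mode has j-th component (aⱼ − 1)/(Σaᵢ − K).
Here Σaᵢ = 47 and K = 3, so p_B = (25 − 1)/(47 − 3) = 24/44 ≈ 0.5455.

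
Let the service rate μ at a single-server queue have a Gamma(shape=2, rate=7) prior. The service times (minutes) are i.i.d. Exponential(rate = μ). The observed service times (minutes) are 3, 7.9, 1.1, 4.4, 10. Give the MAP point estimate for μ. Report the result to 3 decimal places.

μ̂_MAP = 0.180

The Exponential(rate=μ) likelihood is ∝ μ^n e^(−μΣtᵢ). Here n = 5 and Σtᵢ = 3 + 7.9 + 1.1 + 4.4 + 10 = 26.4.
Posterior ∝ μe^(−7μ) · μ^5e^(−26.4μ) = μ^6e^(−33.4μ), i.e. Gamma(7, 33.4).
Mode = (a−1)/b = 6/33.4 ≈ 0.180.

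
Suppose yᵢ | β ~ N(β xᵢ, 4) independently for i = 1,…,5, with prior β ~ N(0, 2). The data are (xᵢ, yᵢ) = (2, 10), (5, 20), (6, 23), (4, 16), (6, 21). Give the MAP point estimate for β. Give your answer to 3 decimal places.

log p(β | y) = −Σ(yᵢ − βxᵢ)²/(2·4) − β²/(2·2) + const.
Setting the derivative to zero: Σxᵢ(yᵢ − βxᵢ)/4 − β/2 = 0, so β = Σxᵢyᵢ / (Σxᵢ² + σ²/τ²).
Σxᵢyᵢ = 2·10 + 5·20 + 6·23 + 4·16 + 6·21 = 448; Σxᵢ² = 117; σ²/τ² = 2.
β̂_MAP = 448 / (117 + 2) = 448/119 ≈ 3.765.

β̂_MAP = 3.765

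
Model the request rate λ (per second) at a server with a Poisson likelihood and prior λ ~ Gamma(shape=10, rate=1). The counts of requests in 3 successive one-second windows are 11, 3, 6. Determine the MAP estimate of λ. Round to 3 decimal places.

λ̂_MAP = 7.250

Σxᵢ = 11+3+6 = 20, with n = 3.
Posterior ∝ λ^9e^(−1λ) · λ^20e^(−3λ) = λ^29e^(−4λ), i.e. Gamma(shape=30, rate=4).
The mode of a Gamma(a, b) with a ≥ 1 (shape–rate) is (a−1)/b = 29/4 ≈ 7.250.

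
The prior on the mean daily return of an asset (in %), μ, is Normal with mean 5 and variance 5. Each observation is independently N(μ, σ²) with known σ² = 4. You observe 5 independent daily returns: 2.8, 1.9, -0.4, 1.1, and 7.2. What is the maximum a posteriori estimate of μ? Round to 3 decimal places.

n = 5; x̄ = (2.8 + 1.9 + (-0.4) + 1.1 + 7.2)/5 = 12.6/5 = 2.52.
For a Normal prior and Normal likelihood with known variance, the posterior is Normal; its mode equals its mean, the precision-weighted average.
Prior precision 1/σ₀² = 1/5 = 0.2; data precision n/σ² = 5/4 = 1.25.
μ̂ = (0.2·5 + 1.25·2.52) / (0.2 + 1.25) = 4.15/1.45 = 83/29 ≈ 2.862.

μ̂_MAP = 2.862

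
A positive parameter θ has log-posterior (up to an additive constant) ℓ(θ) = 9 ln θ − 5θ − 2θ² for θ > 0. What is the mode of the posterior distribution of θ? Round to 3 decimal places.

θ̂_MAP = 1.000

ℓ'(θ) = 9/θ − 5 − 4θ. Setting this to zero and multiplying by θ: 4θ² + 5θ − 9 = 0.
θ = (−5 + √(5² + 4·4·9)) / (2·4) = (−5 + √169) / 8 = (−5 + 13)/8 = 1.
ℓ''(θ) = −9/θ² − 4 < 0, confirming a maximum.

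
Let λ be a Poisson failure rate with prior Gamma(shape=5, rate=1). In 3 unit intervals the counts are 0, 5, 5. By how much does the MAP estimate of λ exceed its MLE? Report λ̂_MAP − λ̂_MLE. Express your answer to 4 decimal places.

MAP − MLE = 0.1667

Σxᵢ = 10. Posterior is Gamma(15, 4); MAP = (15−1)/4 = 14/4 ≈ 3.50000.
MLE = x̄ = 10/3 ≈ 3.33333.
Difference = 14/4 − 10/3 = 1/6 ≈ 0.1667.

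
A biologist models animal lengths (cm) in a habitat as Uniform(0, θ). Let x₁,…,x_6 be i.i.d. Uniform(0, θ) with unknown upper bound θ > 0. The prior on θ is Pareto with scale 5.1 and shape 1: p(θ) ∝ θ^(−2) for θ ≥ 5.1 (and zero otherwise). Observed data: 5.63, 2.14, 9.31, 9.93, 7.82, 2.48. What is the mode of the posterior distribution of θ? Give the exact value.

The Uniform(0, θ) likelihood is θ^(−n) for θ ≥ max(xᵢ), zero otherwise. Here max(xᵢ) = 9.93.
Posterior ∝ θ^(−2) · θ^(−6) = θ^(−8) on θ ≥ max(5.1, 9.93) = 9.93.
This density is strictly decreasing in θ, so the posterior mode lies at the lower boundary of the support.

θ̂_MAP = 9.93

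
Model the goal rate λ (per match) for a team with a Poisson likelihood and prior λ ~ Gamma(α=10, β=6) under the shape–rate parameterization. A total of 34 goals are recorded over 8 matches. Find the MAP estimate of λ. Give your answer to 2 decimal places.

λ̂_MAP = 3.07

Σxᵢ = 34, n = 8.
Posterior ∝ λ^9e^(−6λ) · λ^34e^(−8λ) = λ^43e^(−14λ), i.e. Gamma(shape=44, rate=14).
The mode of a Gamma(a, b) with a ≥ 1 (shape–rate) is (a−1)/b = 43/14 ≈ 3.07.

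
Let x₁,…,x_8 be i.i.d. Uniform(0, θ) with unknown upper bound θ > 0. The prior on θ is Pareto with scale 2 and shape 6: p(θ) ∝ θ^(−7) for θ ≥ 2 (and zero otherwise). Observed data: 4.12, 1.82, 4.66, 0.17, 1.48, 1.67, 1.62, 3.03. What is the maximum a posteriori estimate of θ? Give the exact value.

The Uniform(0, θ) likelihood is θ^(−n) for θ ≥ max(xᵢ), zero otherwise. Here max(xᵢ) = 4.66.
Posterior ∝ θ^(−7) · θ^(−8) = θ^(−15) on θ ≥ max(2, 4.66) = 4.66.
This density is strictly decreasing in θ, so the posterior mode lies at the lower boundary of the support.

θ̂_MAP = 4.66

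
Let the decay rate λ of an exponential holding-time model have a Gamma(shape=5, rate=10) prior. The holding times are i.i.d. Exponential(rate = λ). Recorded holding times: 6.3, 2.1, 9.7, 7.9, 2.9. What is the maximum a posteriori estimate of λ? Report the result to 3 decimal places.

λ̂_MAP = 0.231

The Exponential(rate=λ) likelihood is ∝ λ^n e^(−λΣtᵢ). Here n = 5 and Σtᵢ = 6.3 + 2.1 + 9.7 + 7.9 + 2.9 = 28.9.
Posterior ∝ λ^4e^(−10λ) · λ^5e^(−28.9λ) = λ^9e^(−38.9λ), i.e. Gamma(10, 38.9).
Mode = (a−1)/b = 9/38.9 ≈ 0.231.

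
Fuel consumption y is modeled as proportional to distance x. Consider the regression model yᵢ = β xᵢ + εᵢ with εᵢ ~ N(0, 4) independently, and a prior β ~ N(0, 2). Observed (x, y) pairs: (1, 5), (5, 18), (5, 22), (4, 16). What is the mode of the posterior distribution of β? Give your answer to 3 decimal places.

β̂_MAP = 3.899

log p(β | y) = −Σ(yᵢ − βxᵢ)²/(2·4) − β²/(2·2) + const.
Setting the derivative to zero: Σxᵢ(yᵢ − βxᵢ)/4 − β/2 = 0, so β = Σxᵢyᵢ / (Σxᵢ² + σ²/τ²).
Σxᵢyᵢ = 1·5 + 5·18 + 5·22 + 4·16 = 269; Σxᵢ² = 67; σ²/τ² = 2.
β̂_MAP = 269 / (67 + 2) = 269/69 ≈ 3.899.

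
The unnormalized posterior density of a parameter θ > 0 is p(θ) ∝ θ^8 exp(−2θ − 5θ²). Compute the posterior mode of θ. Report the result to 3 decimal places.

ℓ'(θ) = 8/θ − 2 − 10θ. Setting this to zero and multiplying by θ: 10θ² + 2θ − 8 = 0.
θ = (−2 + √(2² + 4·10·8)) / (2·10) = (−2 + √324) / 20 = (−2 + 18)/20 = 4/5.
ℓ''(θ) = −8/θ² − 10 < 0, confirming a maximum.

θ̂_MAP = 0.800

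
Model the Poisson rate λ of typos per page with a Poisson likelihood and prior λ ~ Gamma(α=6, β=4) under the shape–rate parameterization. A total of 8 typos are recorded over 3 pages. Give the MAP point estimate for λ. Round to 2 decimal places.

Σxᵢ = 8, n = 3.
Posterior ∝ λ^5e^(−4λ) · λ^8e^(−3λ) = λ^13e^(−7λ), i.e. Gamma(shape=14, rate=7).
The mode of a Gamma(a, b) with a ≥ 1 (shape–rate) is (a−1)/b = 13/7 ≈ 1.86.

λ̂_MAP = 1.86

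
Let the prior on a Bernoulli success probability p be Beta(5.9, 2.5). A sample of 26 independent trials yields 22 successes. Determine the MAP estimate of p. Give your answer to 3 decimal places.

Prior: Beta(5.9, 2.5).
Data: 22 successes in 26 trials. The binomial likelihood contributes p^22(1−p)^4, so the posterior is Beta(5.9+22, 2.5+4) = Beta(27.9, 6.5).
For Beta(a, b) with a, b > 1 the mode is (a−1)/(a+b−2) = 26.9/32.4 ≈ 0.830.

p̂_MAP = 0.830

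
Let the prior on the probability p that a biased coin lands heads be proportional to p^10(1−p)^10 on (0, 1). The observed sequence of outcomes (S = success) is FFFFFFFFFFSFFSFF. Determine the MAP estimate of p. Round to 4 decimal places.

The prior density ∝ p^10(1−p)^10 is the kernel of Beta(11, 11).
Data: 2 successes in 16 trials (from the sequence). The binomial likelihood contributes p^2(1−p)^14, so the posterior is Beta(11+2, 11+14) = Beta(13, 25).
For Beta(a, b) with a, b > 1 the mode is (a−1)/(a+b−2) = 12/36 ≈ 0.3333.

p̂_MAP = 0.3333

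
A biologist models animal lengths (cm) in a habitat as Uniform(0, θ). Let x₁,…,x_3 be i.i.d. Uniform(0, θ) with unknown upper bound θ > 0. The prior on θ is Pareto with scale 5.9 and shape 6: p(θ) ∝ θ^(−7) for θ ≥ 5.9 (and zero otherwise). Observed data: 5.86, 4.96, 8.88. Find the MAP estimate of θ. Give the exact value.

θ̂_MAP = 8.88

The Uniform(0, θ) likelihood is θ^(−n) for θ ≥ max(xᵢ), zero otherwise. Here max(xᵢ) = 8.88.
Posterior ∝ θ^(−7) · θ^(−3) = θ^(−10) on θ ≥ max(5.9, 8.88) = 8.88.
This density is strictly decreasing in θ, so the posterior mode lies at the lower boundary of the support.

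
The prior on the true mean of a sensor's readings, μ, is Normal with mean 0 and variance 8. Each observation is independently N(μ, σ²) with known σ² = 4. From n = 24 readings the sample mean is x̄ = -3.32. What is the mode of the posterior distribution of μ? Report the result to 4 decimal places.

μ̂_MAP = -3.2522

n = 24, x̄ = -3.32.
For a Normal prior and Normal likelihood with known variance, the posterior is Normal; its mode equals its mean, the precision-weighted average.
Prior precision 1/σ₀² = 1/8 = 0.125; data precision n/σ² = 24/4 = 6.
μ̂ = (0.125·0 + 6·(-3.32)) / (0.125 + 6) = (-19.92)/6.125 = -3984/1225 ≈ -3.2522.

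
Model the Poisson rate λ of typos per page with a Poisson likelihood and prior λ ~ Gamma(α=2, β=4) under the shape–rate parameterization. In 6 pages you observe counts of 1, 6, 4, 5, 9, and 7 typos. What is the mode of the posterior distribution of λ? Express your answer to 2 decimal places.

λ̂_MAP = 3.30

Σxᵢ = 1+6+4+5+9+7 = 32, with n = 6.
Posterior ∝ λe^(−4λ) · λ^32e^(−6λ) = λ^33e^(−10λ), i.e. Gamma(shape=34, rate=10).
The mode of a Gamma(a, b) with a ≥ 1 (shape–rate) is (a−1)/b = 33/10 ≈ 3.30.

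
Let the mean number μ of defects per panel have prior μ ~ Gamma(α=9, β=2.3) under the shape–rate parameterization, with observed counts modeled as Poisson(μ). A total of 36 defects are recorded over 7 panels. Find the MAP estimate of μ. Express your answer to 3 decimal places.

Σxᵢ = 36, n = 7.
Posterior ∝ μ^8e^(−2.3μ) · μ^36e^(−7μ) = μ^44e^(−9.3μ), i.e. Gamma(shape=45, rate=9.3).
The mode of a Gamma(a, b) with a ≥ 1 (shape–rate) is (a−1)/b = 44/9.3 ≈ 4.731.

μ̂_MAP = 4.731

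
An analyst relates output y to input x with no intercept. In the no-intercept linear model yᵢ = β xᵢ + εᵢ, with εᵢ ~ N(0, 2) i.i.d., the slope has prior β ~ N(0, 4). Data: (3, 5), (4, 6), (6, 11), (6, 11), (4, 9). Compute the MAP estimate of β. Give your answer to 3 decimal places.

log p(β | y) = −Σ(yᵢ − βxᵢ)²/(2·2) − β²/(2·4) + const.
Setting the derivative to zero: Σxᵢ(yᵢ − βxᵢ)/2 − β/4 = 0, so β = Σxᵢyᵢ / (Σxᵢ² + σ²/τ²).
Σxᵢyᵢ = 3·5 + 4·6 + 6·11 + 6·11 + 4·9 = 207; Σxᵢ² = 113; σ²/τ² = 0.5.
β̂_MAP = 207 / (113 + 0.5) = 207/113.5 ≈ 1.824.

β̂_MAP = 1.824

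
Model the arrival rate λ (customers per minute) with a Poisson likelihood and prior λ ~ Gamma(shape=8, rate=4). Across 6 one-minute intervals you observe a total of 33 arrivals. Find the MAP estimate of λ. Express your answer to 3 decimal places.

Σxᵢ = 33, n = 6.
Posterior ∝ λ^7e^(−4λ) · λ^33e^(−6λ) = λ^40e^(−10λ), i.e. Gamma(shape=41, rate=10).
The mode of a Gamma(a, b) with a ≥ 1 (shape–rate) is (a−1)/b = 40/10 ≈ 4.000.

λ̂_MAP = 4.000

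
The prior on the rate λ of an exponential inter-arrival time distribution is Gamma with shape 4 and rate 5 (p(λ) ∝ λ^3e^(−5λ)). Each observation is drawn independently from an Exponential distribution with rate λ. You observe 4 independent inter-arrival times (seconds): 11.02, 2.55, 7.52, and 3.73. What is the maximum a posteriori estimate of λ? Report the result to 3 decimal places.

λ̂_MAP = 0.235

The Exponential(rate=λ) likelihood is ∝ λ^n e^(−λΣtᵢ). Here n = 4 and Σtᵢ = 11.02 + 2.55 + 7.52 + 3.73 = 24.82.
Posterior ∝ λ^3e^(−5λ) · λ^4e^(−24.82λ) = λ^7e^(−29.82λ), i.e. Gamma(8, 29.82).
Mode = (a−1)/b = 7/29.82 ≈ 0.235.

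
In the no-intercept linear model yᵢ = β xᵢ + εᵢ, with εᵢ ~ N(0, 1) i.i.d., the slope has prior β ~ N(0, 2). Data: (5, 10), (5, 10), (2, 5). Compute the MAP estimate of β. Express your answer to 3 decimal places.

β̂_MAP = 2.018

log p(β | y) = −Σ(yᵢ − βxᵢ)²/(2·1) − β²/(2·2) + const.
Setting the derivative to zero: Σxᵢ(yᵢ − βxᵢ)/1 − β/2 = 0, so β = Σxᵢyᵢ / (Σxᵢ² + σ²/τ²).
Σxᵢyᵢ = 5·10 + 5·10 + 2·5 = 110; Σxᵢ² = 54; σ²/τ² = 0.5.
β̂_MAP = 110 / (54 + 0.5) = 110/54.5 ≈ 2.018.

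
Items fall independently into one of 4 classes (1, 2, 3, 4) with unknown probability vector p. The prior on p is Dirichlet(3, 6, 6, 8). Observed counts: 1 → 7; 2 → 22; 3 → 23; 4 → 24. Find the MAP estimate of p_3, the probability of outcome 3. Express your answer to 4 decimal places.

The posterior is Dirichlet(αᵢ + nᵢ) = Dirichlet(10, 28, 29, 32).
For a Dirichlet(a₁,…,a_K) with all aᵢ > 1, the mode has j-th component (aⱼ − 1)/(Σaᵢ − K).
Here Σaᵢ = 99 and K = 4, so p_3 = (29 − 1)/(99 − 4) = 28/95 ≈ 0.2947.

MAP estimate: 0.2947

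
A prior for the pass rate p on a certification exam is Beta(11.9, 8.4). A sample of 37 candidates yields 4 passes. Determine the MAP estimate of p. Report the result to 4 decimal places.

p̂_MAP = 0.2694

Prior: Beta(11.9, 8.4).
Data: 4 successes in 37 trials. The binomial likelihood contributes p^4(1−p)^33, so the posterior is Beta(11.9+4, 8.4+33) = Beta(15.9, 41.4).
For Beta(a, b) with a, b > 1 the mode is (a−1)/(a+b−2) = 14.9/55.3 ≈ 0.2694.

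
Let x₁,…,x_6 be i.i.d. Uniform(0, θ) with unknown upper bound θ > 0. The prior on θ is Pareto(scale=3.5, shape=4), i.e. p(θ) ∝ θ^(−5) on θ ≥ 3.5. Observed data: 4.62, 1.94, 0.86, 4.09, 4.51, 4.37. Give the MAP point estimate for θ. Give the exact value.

The Uniform(0, θ) likelihood is θ^(−n) for θ ≥ max(xᵢ), zero otherwise. Here max(xᵢ) = 4.62.
Posterior ∝ θ^(−5) · θ^(−6) = θ^(−11) on θ ≥ max(3.5, 4.62) = 4.62.
This density is strictly decreasing in θ, so the posterior mode lies at the lower boundary of the support.

θ̂_MAP = 4.62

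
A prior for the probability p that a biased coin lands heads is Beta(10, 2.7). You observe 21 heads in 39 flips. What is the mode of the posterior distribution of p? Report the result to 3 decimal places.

Prior: Beta(10, 2.7).
Data: 21 successes in 39 trials. The binomial likelihood contributes p^21(1−p)^18, so the posterior is Beta(10+21, 2.7+18) = Beta(31, 20.7).
For Beta(a, b) with a, b > 1 the mode is (a−1)/(a+b−2) = 30/49.7 ≈ 0.604.

p̂_MAP = 0.604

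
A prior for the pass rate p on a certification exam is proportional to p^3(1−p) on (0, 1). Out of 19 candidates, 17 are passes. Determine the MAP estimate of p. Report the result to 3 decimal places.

p̂_MAP = 0.870

The prior density ∝ p^3(1−p)^1 is the kernel of Beta(4, 2).
Data: 17 successes in 19 trials. The binomial likelihood contributes p^17(1−p)^2, so the posterior is Beta(4+17, 2+2) = Beta(21, 4).
For Beta(a, b) with a, b > 1 the mode is (a−1)/(a+b−2) = 20/23 ≈ 0.870.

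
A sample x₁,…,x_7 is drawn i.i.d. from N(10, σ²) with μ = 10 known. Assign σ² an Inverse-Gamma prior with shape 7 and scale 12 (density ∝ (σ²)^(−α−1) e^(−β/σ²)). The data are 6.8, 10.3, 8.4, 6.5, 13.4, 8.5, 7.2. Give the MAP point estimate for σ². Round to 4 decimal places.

σ̂²_MAP = 3.0778

Sum of squared deviations about the known mean: SS = (6.8−10)² + (10.3−10)² + (8.4−10)² + (6.5−10)² + (13.4−10)² + (8.5−10)² + (7.2−10)² = 46.79.
The Normal likelihood contributes (σ²)^(−n/2) exp(−SS/(2σ²)), so the posterior is Inverse-Gamma(α + n/2, β + SS/2) = Inverse-Gamma(10.5, 35.395).
The mode of Inverse-Gamma(a, b) is b/(a+1) = 35.395/11.5 ≈ 3.0778.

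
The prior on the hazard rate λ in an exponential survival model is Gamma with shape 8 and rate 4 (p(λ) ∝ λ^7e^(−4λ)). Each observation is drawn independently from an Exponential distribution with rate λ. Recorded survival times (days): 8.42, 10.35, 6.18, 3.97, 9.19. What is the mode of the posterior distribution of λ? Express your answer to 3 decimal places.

The Exponential(rate=λ) likelihood is ∝ λ^n e^(−λΣtᵢ). Here n = 5 and Σtᵢ = 8.42 + 10.35 + 6.18 + 3.97 + 9.19 = 38.11.
Posterior ∝ λ^7e^(−4λ) · λ^5e^(−38.11λ) = λ^12e^(−42.11λ), i.e. Gamma(13, 42.11).
Mode = (a−1)/b = 12/42.11 ≈ 0.285.

λ̂_MAP = 0.285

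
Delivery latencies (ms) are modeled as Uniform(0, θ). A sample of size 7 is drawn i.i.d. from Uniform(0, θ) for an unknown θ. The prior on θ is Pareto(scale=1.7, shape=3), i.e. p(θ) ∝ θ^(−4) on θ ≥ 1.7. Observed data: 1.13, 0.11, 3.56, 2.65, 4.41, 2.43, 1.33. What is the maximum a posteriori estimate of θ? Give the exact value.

The Uniform(0, θ) likelihood is θ^(−n) for θ ≥ max(xᵢ), zero otherwise. Here max(xᵢ) = 4.41.
Posterior ∝ θ^(−4) · θ^(−7) = θ^(−11) on θ ≥ max(1.7, 4.41) = 4.41.
This density is strictly decreasing in θ, so the posterior mode lies at the lower boundary of the support.

θ̂_MAP = 4.41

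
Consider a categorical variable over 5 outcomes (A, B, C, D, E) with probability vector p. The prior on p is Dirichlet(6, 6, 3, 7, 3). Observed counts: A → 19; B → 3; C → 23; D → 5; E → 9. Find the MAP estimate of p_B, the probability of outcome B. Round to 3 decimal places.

The posterior is Dirichlet(αᵢ + nᵢ) = Dirichlet(25, 9, 26, 12, 12).
For a Dirichlet(a₁,…,a_K) with all aᵢ > 1, the mode has j-th component (aⱼ − 1)/(Σaᵢ − K).
Here Σaᵢ = 84 and K = 5, so p_B = (9 − 1)/(84 − 5) = 8/79 ≈ 0.101.

MAP estimate of p_B = 0.101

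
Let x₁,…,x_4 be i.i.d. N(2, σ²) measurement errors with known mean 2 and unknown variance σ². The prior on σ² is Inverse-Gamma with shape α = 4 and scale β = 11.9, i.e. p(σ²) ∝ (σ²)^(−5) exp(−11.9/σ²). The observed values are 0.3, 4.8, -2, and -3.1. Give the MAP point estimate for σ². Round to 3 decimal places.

Sum of squared deviations about the known mean: SS = (0.3−2)² + (4.8−2)² + (-2−2)² + (-3.1−2)² = 52.74.
The Normal likelihood contributes (σ²)^(−n/2) exp(−SS/(2σ²)), so the posterior is Inverse-Gamma(α + n/2, β + SS/2) = Inverse-Gamma(6, 38.27).
The mode of Inverse-Gamma(a, b) is b/(a+1) = 38.27/7 ≈ 5.467.

σ̂²_MAP = 5.467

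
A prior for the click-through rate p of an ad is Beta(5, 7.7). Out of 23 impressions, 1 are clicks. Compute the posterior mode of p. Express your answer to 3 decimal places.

Prior: Beta(5, 7.7).
Data: 1 success in 23 trials. The binomial likelihood contributes p(1−p)^22, so the posterior is Beta(5+1, 7.7+22) = Beta(6, 29.7).
For Beta(a, b) with a, b > 1 the mode is (a−1)/(a+b−2) = 5/33.7 ≈ 0.148.

p̂_MAP = 0.148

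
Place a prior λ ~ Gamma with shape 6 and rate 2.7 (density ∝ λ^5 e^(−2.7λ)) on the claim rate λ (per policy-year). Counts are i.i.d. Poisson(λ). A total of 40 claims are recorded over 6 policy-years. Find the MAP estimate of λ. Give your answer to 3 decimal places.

λ̂_MAP = 5.172

Σxᵢ = 40, n = 6.
Posterior ∝ λ^5e^(−2.7λ) · λ^40e^(−6λ) = λ^45e^(−8.7λ), i.e. Gamma(shape=46, rate=8.7).
The mode of a Gamma(a, b) with a ≥ 1 (shape–rate) is (a−1)/b = 45/8.7 ≈ 5.172.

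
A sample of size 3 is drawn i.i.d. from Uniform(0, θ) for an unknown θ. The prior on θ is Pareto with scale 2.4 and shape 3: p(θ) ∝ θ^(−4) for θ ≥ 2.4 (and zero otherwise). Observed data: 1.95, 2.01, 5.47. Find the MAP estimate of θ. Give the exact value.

The Uniform(0, θ) likelihood is θ^(−n) for θ ≥ max(xᵢ), zero otherwise. Here max(xᵢ) = 5.47.
Posterior ∝ θ^(−4) · θ^(−3) = θ^(−7) on θ ≥ max(2.4, 5.47) = 5.47.
This density is strictly decreasing in θ, so the posterior mode lies at the lower boundary of the support.

θ̂_MAP = 5.47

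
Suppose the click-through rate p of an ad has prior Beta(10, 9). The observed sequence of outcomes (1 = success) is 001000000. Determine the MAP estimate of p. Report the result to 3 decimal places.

Prior: Beta(10, 9).
Data: 1 success in 9 trials (from the sequence). The binomial likelihood contributes p(1−p)^8, so the posterior is Beta(10+1, 9+8) = Beta(11, 17).
For Beta(a, b) with a, b > 1 the mode is (a−1)/(a+b−2) = 10/26 ≈ 0.385.

p̂_MAP = 0.385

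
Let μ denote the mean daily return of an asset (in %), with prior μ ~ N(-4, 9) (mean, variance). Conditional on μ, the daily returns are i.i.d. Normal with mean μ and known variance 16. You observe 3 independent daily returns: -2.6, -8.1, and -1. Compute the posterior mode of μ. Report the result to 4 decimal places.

n = 3; x̄ = ((-2.6) + (-8.1) + (-1))/3 = -11.7/3 = -3.9.
For a Normal prior and Normal likelihood with known variance, the posterior is Normal; its mode equals its mean, the precision-weighted average.
Prior precision 1/σ₀² = 1/9; data precision n/σ² = 3/16 = 0.1875.
μ̂ = ((1/9)·(-4) + 0.1875·(-3.9)) / (1/9 + 0.1875) = (-1693/1440)/(43/144) = -1693/430 ≈ -3.9372.

μ̂_MAP = -3.9372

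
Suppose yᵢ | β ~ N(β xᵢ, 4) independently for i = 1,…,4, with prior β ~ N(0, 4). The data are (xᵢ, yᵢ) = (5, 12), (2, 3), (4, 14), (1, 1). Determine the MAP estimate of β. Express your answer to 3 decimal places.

log p(β | y) = −Σ(yᵢ − βxᵢ)²/(2·4) − β²/(2·4) + const.
Setting the derivative to zero: Σxᵢ(yᵢ − βxᵢ)/4 − β/4 = 0, so β = Σxᵢyᵢ / (Σxᵢ² + σ²/τ²).
Σxᵢyᵢ = 5·12 + 2·3 + 4·14 + 1·1 = 123; Σxᵢ² = 46; σ²/τ² = 1.
β̂_MAP = 123 / (46 + 1) = 123/47 ≈ 2.617.

β̂_MAP = 2.617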